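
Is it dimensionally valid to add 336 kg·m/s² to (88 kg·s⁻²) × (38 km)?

Yes

Expand each in SI base units:
  336 kg·m/s²:  kg·m·s⁻²
  (88 kg·s⁻²) × (38 km):  [kg·s⁻²] · [m] = kg·m·s⁻²
Both are kg·m·s⁻², so they have the same dimensions and can be added.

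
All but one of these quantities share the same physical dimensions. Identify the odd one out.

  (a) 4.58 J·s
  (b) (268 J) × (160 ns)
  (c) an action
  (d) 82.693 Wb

Reduce each to base SI dimensions:
  (a) J·s = N·m·s = kg·m²·s⁻¹
  (b) [kg·m²·s⁻²] · [s] = kg·m²·s⁻¹
  (c) [action] = kg·m²·s⁻¹
  (d) Wb = V·s = kg·m²·s⁻²·A⁻¹
All reduce to kg·m²·s⁻¹ except (d), which is kg·m²·s⁻²·A⁻¹.

(d)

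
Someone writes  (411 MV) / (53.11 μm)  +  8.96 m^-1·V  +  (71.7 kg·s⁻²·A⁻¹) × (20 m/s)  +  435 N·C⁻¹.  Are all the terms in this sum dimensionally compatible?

Yes

In SI base units:
  (411 MV) / (53.11 μm):  [kg·m²·s⁻³·A⁻¹] / [m] = kg·m·s⁻³·A⁻¹
  8.96 m^-1·V:  V·m⁻¹ = J·C⁻¹·m⁻¹ = kg·m·s⁻³·A⁻¹
  (71.7 kg·s⁻²·A⁻¹) × (20 m/s):  [kg·s⁻²·A⁻¹] · [m·s⁻¹] = kg·m·s⁻³·A⁻¹
  435 N·C⁻¹:  N·C⁻¹ = kg·m·s⁻²·(s·A)⁻¹ = kg·m·s⁻³·A⁻¹
Every term reduces to kg·m·s⁻³·A⁻¹.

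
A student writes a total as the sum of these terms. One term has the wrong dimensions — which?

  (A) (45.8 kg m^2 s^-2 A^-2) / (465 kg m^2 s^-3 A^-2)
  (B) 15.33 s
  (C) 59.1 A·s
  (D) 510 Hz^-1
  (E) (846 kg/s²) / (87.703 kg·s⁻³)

(C)

Reduce each to base SI dimensions:
  (A) [kg·m²·s⁻²·A⁻²] / [kg·m²·s⁻³·A⁻²] = s
  (B) s
  (C) A·s = s·A
  (D) Hz⁻¹ = (s⁻¹)⁻¹ = s
  (E) [kg·s⁻²] / [kg·s⁻³] = s
All reduce to s except (C), which is s·A.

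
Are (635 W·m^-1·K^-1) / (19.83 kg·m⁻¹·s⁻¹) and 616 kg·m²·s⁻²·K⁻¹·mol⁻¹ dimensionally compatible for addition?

No

Work out the base dimensions of each:
  (635 W·m^-1·K^-1) / (19.83 kg·m⁻¹·s⁻¹):  [kg·m·s⁻³·K⁻¹] / [kg·m⁻¹·s⁻¹] = m²·s⁻²·K⁻¹
  616 kg·m²·s⁻²·K⁻¹·mol⁻¹:  kg·m²·s⁻²·K⁻¹·mol⁻¹
m²·s⁻²·K⁻¹ ≠ kg·m²·s⁻²·K⁻¹·mol⁻¹, so they cannot be added.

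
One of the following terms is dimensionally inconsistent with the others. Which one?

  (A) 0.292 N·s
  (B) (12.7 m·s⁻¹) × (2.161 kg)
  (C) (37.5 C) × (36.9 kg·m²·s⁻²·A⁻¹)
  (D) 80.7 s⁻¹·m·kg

In SI base units:
  (A) N·s = kg·m·s⁻²·s = kg·m·s⁻¹
  (B) [m·s⁻¹] · [kg] = kg·m·s⁻¹
  (C) [s·A] · [kg·m²·s⁻²·A⁻¹] = kg·m²·s⁻¹
  (D) kg·m·s⁻¹
All reduce to kg·m·s⁻¹ except (C), which is kg·m²·s⁻¹.

(C)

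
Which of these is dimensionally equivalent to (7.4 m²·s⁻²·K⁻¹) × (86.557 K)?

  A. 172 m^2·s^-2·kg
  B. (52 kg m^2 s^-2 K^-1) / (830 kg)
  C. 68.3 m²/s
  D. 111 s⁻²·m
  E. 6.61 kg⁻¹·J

Reference: [m²·s⁻²·K⁻¹] · [K] = m²·s⁻².
Each option:
  A. kg·m²·s⁻²
  B. [kg·m²·s⁻²·K⁻¹] / [kg] = m²·s⁻²·K⁻¹
  C. m²·s⁻¹
  D. m·s⁻²
  E. J·kg⁻¹ = N·m·kg⁻¹ = m²·s⁻²  ← same
Only E. matches m²·s⁻².

E.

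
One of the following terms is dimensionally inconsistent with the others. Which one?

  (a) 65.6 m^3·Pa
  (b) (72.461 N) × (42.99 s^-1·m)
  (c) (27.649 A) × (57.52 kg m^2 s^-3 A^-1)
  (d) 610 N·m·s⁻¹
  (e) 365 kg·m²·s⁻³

Dimensions:
  (a) Pa·m³ = N·m⁻²·m³ = kg·m²·s⁻²
  (b) [kg·m·s⁻²] · [m·s⁻¹] = kg·m²·s⁻³
  (c) [A] · [kg·m²·s⁻³·A⁻¹] = kg·m²·s⁻³
  (d) N·m·s⁻¹ = kg·m·s⁻²·m·s⁻¹ = kg·m²·s⁻³
  (e) kg·m²·s⁻³
All reduce to kg·m²·s⁻³ except (a), which is kg·m²·s⁻².

(a)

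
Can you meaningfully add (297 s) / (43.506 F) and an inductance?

Dimensions:
  (297 s) / (43.506 F):  [s] / [kg⁻¹·m⁻²·s⁴·A²] = kg·m²·s⁻³·A⁻²
  an inductance:  [inductance] = kg·m²·s⁻²·A⁻²
kg·m²·s⁻³·A⁻² ≠ kg·m²·s⁻²·A⁻², so they cannot be added.

No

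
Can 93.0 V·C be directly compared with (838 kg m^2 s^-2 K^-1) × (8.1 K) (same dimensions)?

Reduce each to base SI dimensions:
  93.0 V·C:  C·V = s·A·J·C⁻¹ = kg·m²·s⁻²
  (838 kg m^2 s^-2 K^-1) × (8.1 K):  [kg·m²·s⁻²·K⁻¹] · [K] = kg·m²·s⁻²
Both are kg·m²·s⁻², so they have the same dimensions and can be added.

Yes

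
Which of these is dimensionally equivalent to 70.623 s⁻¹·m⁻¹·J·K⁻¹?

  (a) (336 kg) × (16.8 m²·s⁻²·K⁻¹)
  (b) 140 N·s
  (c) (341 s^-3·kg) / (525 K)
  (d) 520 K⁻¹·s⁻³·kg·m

Reference: J·s⁻¹·m⁻¹·K⁻¹ = N·m·s⁻¹·m⁻¹·K⁻¹ = kg·m·s⁻³·K⁻¹.
Each option:
  (a) [kg] · [m²·s⁻²·K⁻¹] = kg·m²·s⁻²·K⁻¹
  (b) N·s = kg·m·s⁻²·s = kg·m·s⁻¹
  (c) [kg·s⁻³] / [K] = kg·s⁻³·K⁻¹
  (d) kg·m·s⁻³·K⁻¹  ← same
Only (d) matches kg·m·s⁻³·K⁻¹.

(d)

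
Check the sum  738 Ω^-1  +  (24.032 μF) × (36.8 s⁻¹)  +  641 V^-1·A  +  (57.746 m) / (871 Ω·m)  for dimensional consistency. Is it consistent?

Work out the base dimensions of each:
  738 Ω^-1:  Ω⁻¹ = (V·A⁻¹)⁻¹ = kg⁻¹·m⁻²·s³·A²
  (24.032 μF) × (36.8 s⁻¹):  [kg⁻¹·m⁻²·s⁴·A²] · [s⁻¹] = kg⁻¹·m⁻²·s³·A²
  641 V^-1·A:  A·V⁻¹ = A·(J·C⁻¹)⁻¹ = kg⁻¹·m⁻²·s³·A²
  (57.746 m) / (871 Ω·m):  [m] / [kg·m³·s⁻³·A⁻²] = kg⁻¹·m⁻²·s³·A²
Every term reduces to kg⁻¹·m⁻²·s³·A².

Yes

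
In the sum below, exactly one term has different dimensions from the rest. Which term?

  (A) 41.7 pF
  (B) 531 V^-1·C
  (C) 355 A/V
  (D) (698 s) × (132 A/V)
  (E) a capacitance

Dimensions:
  (A) F = C·V⁻¹ = kg⁻¹·m⁻²·s⁴·A²
  (B) C·V⁻¹ = s·A·(J·C⁻¹)⁻¹ = kg⁻¹·m⁻²·s⁴·A²
  (C) A·V⁻¹ = A·(J·C⁻¹)⁻¹ = kg⁻¹·m⁻²·s³·A²
  (D) [s] · [kg⁻¹·m⁻²·s³·A²] = kg⁻¹·m⁻²·s⁴·A²
  (E) [capacitance] = kg⁻¹·m⁻²·s⁴·A²
All reduce to kg⁻¹·m⁻²·s⁴·A² except (C), which is kg⁻¹·m⁻²·s³·A².

(C)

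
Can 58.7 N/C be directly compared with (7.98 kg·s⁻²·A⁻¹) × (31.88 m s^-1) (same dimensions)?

Work out the base dimensions of each:
  58.7 N/C:  N·C⁻¹ = kg·m·s⁻²·(s·A)⁻¹ = kg·m·s⁻³·A⁻¹
  (7.98 kg·s⁻²·A⁻¹) × (31.88 m s^-1):  [kg·s⁻²·A⁻¹] · [m·s⁻¹] = kg·m·s⁻³·A⁻¹
Both are kg·m·s⁻³·A⁻¹, so they have the same dimensions and can be added.

Yes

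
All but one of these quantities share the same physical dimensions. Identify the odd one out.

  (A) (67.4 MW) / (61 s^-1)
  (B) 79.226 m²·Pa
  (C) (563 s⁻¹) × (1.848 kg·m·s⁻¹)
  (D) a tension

Reduce each to base SI dimensions:
  (A) [kg·m²·s⁻³] / [s⁻¹] = kg·m²·s⁻²
  (B) Pa·m² = N·m⁻²·m² = kg·m·s⁻²
  (C) [s⁻¹] · [kg·m·s⁻¹] = kg·m·s⁻²
  (D) [tension] = kg·m·s⁻²
All reduce to kg·m·s⁻² except (A), which is kg·m²·s⁻².

(A)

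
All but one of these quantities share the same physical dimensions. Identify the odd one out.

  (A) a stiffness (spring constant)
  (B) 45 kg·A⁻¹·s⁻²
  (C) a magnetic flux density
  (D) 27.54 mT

Expand each in SI base units:
  (A) [stiffness (spring constant)] = kg·s⁻²
  (B) kg·s⁻²·A⁻¹
  (C) [magnetic flux density] = kg·s⁻²·A⁻¹
  (D) T = Wb·m⁻² = kg·s⁻²·A⁻¹
All reduce to kg·s⁻²·A⁻¹ except (A), which is kg·s⁻².

(A)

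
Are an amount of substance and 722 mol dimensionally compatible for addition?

Yes

In SI base units:
  an amount of substance:  [amount of substance] = mol
  722 mol:  mol
Both are mol, so they have the same dimensions and can be added.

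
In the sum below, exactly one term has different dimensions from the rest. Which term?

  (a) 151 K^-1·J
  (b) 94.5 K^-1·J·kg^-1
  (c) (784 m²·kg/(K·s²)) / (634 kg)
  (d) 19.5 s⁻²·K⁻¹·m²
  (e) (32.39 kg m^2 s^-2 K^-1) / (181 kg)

Dimensions:
  (a) J·K⁻¹ = N·m·K⁻¹ = kg·m²·s⁻²·K⁻¹
  (b) J·kg⁻¹·K⁻¹ = N·m·kg⁻¹·K⁻¹ = m²·s⁻²·K⁻¹
  (c) [kg·m²·s⁻²·K⁻¹] / [kg] = m²·s⁻²·K⁻¹
  (d) m²·s⁻²·K⁻¹
  (e) [kg·m²·s⁻²·K⁻¹] / [kg] = m²·s⁻²·K⁻¹
All reduce to m²·s⁻²·K⁻¹ except (a), which is kg·m²·s⁻²·K⁻¹.

(a)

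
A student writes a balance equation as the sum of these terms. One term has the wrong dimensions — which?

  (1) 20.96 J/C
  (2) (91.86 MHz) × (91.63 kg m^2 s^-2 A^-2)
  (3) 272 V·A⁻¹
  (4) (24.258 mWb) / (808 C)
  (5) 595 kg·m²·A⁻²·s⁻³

In SI base units:
  (1) J·C⁻¹ = N·m·(s·A)⁻¹ = kg·m²·s⁻³·A⁻¹
  (2) [s⁻¹] · [kg·m²·s⁻²·A⁻²] = kg·m²·s⁻³·A⁻²
  (3) V·A⁻¹ = J·C⁻¹·A⁻¹ = kg·m²·s⁻³·A⁻²
  (4) [kg·m²·s⁻²·A⁻¹] / [s·A] = kg·m²·s⁻³·A⁻²
  (5) kg·m²·s⁻³·A⁻²
All reduce to kg·m²·s⁻³·A⁻² except (1), which is kg·m²·s⁻³·A⁻¹.

(1)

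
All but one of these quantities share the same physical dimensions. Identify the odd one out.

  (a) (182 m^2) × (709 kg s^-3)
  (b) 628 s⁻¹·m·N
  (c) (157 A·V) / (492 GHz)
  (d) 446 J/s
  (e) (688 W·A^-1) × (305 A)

Work out the base dimensions of each:
  (a) [m²] · [kg·s⁻³] = kg·m²·s⁻³
  (b) N·m·s⁻¹ = kg·m·s⁻²·m·s⁻¹ = kg·m²·s⁻³
  (c) [kg·m²·s⁻³] / [s⁻¹] = kg·m²·s⁻²
  (d) J·s⁻¹ = N·m·s⁻¹ = kg·m²·s⁻³
  (e) [kg·m²·s⁻³·A⁻¹] · [A] = kg·m²·s⁻³
All reduce to kg·m²·s⁻³ except (c), which is kg·m²·s⁻².

(c)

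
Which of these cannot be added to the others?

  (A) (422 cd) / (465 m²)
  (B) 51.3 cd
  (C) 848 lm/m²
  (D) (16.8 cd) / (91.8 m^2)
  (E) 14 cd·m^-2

Dimensions:
  (A) [cd] / [m²] = m⁻²·cd
  (B) cd
  (C) lm·m⁻² = cd·m⁻² = m⁻²·cd
  (D) [cd] / [m²] = m⁻²·cd
  (E) cd·m⁻² = m⁻²·cd
All reduce to m⁻²·cd except (B), which is cd.

(B)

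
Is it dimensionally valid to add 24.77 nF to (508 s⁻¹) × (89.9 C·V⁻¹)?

In SI base units:
  24.77 nF:  F = C·V⁻¹ = kg⁻¹·m⁻²·s⁴·A²
  (508 s⁻¹) × (89.9 C·V⁻¹):  [s⁻¹] · [kg⁻¹·m⁻²·s⁴·A²] = kg⁻¹·m⁻²·s³·A²
kg⁻¹·m⁻²·s⁴·A² ≠ kg⁻¹·m⁻²·s³·A², so they cannot be added.

No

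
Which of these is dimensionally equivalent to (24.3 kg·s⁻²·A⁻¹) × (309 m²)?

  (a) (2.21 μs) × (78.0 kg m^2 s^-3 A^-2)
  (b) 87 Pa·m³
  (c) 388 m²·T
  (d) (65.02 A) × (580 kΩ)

Reference: [kg·s⁻²·A⁻¹] · [m²] = kg·m²·s⁻²·A⁻¹.
Each option:
  (a) [s] · [kg·m²·s⁻³·A⁻²] = kg·m²·s⁻²·A⁻²
  (b) Pa·m³ = N·m⁻²·m³ = kg·m²·s⁻²
  (c) T·m² = Wb·m⁻²·m² = kg·m²·s⁻²·A⁻¹  ← same
  (d) [A] · [kg·m²·s⁻³·A⁻²] = kg·m²·s⁻³·A⁻¹
Only (c) matches kg·m²·s⁻²·A⁻¹.

(c)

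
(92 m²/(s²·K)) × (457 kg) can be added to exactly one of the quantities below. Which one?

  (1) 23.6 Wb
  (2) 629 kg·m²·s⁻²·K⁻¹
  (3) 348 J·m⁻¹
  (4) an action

Reference: [m²·s⁻²·K⁻¹] · [kg] = kg·m²·s⁻²·K⁻¹.
Each option:
  (1) Wb = V·s = kg·m²·s⁻²·A⁻¹
  (2) kg·m²·s⁻²·K⁻¹  ← same
  (3) J·m⁻¹ = N·m·m⁻¹ = kg·m·s⁻²
  (4) [action] = kg·m²·s⁻¹
Only (2) matches kg·m²·s⁻²·K⁻¹.

(2)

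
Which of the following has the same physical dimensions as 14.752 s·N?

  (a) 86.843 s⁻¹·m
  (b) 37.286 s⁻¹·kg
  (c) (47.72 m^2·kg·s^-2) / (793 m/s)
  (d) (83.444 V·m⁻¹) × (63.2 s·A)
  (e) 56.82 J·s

(c)

Reference: N·s = kg·m·s⁻²·s = kg·m·s⁻¹.
Each option:
  (a) m·s⁻¹
  (b) kg·s⁻¹
  (c) [kg·m²·s⁻²] / [m·s⁻¹] = kg·m·s⁻¹  ← same
  (d) [kg·m·s⁻³·A⁻¹] · [s·A] = kg·m·s⁻²
  (e) J·s = N·m·s = kg·m²·s⁻¹
Only (c) matches kg·m·s⁻¹.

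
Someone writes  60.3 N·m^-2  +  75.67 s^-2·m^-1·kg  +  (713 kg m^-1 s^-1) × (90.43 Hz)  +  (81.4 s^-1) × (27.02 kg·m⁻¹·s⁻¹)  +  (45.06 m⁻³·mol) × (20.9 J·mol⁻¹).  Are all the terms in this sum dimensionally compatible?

Work out the base dimensions of each:
  60.3 N·m^-2:  N·m⁻² = kg·m·s⁻²·m⁻² = kg·m⁻¹·s⁻²
  75.67 s^-2·m^-1·kg:  kg·m⁻¹·s⁻²
  (713 kg m^-1 s^-1) × (90.43 Hz):  [kg·m⁻¹·s⁻¹] · [s⁻¹] = kg·m⁻¹·s⁻²
  (81.4 s^-1) × (27.02 kg·m⁻¹·s⁻¹):  [s⁻¹] · [kg·m⁻¹·s⁻¹] = kg·m⁻¹·s⁻²
  (45.06 m⁻³·mol) × (20.9 J·mol⁻¹):  [m⁻³·mol] · [kg·m²·s⁻²·mol⁻¹] = kg·m⁻¹·s⁻²
Every term reduces to kg·m⁻¹·s⁻².

Yes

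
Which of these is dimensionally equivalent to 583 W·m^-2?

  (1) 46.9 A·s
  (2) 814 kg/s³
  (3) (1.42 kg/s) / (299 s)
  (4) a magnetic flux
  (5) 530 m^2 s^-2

Reference: W·m⁻² = J·s⁻¹·m⁻² = kg·s⁻³.
Each option:
  (1) A·s = s·A
  (2) kg·s⁻³  ← same
  (3) [kg·s⁻¹] / [s] = kg·s⁻²
  (4) [magnetic flux] = kg·m²·s⁻²·A⁻¹
  (5) m²·s⁻²
Only (2) matches kg·s⁻³.

(2)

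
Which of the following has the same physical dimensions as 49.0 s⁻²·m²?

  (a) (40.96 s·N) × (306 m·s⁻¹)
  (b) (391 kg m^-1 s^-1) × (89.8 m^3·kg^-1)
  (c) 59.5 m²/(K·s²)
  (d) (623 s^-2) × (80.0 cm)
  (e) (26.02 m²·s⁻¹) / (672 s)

(e)

Reference: m²·s⁻².
Each option:
  (a) [kg·m·s⁻¹] · [m·s⁻¹] = kg·m²·s⁻²
  (b) [kg·m⁻¹·s⁻¹] · [kg⁻¹·m³] = m²·s⁻¹
  (c) m²·s⁻²·K⁻¹
  (d) [s⁻²] · [m] = m·s⁻²
  (e) [m²·s⁻¹] / [s] = m²·s⁻²  ← same
Only (e) matches m²·s⁻².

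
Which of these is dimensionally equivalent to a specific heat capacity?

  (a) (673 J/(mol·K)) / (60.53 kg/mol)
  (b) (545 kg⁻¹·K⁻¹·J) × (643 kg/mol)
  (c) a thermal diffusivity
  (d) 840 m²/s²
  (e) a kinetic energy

Reference: [specific heat capacity] = m²·s⁻²·K⁻¹.
Each option:
  (a) [kg·m²·s⁻²·K⁻¹·mol⁻¹] / [kg·mol⁻¹] = m²·s⁻²·K⁻¹  ← same
  (b) [m²·s⁻²·K⁻¹] · [kg·mol⁻¹] = kg·m²·s⁻²·K⁻¹·mol⁻¹
  (c) [thermal diffusivity] = m²·s⁻¹
  (d) m²·s⁻²
  (e) [kinetic energy] = kg·m²·s⁻²
Only (a) matches m²·s⁻²·K⁻¹.

(a)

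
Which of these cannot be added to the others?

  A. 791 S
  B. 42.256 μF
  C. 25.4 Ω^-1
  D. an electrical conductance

Work out the base dimensions of each:
  A. S = Ω⁻¹ = kg⁻¹·m⁻²·s³·A²
  B. F = C·V⁻¹ = kg⁻¹·m⁻²·s⁴·A²
  C. Ω⁻¹ = (V·A⁻¹)⁻¹ = kg⁻¹·m⁻²·s³·A²
  D. [electrical conductance] = kg⁻¹·m⁻²·s³·A²
All reduce to kg⁻¹·m⁻²·s³·A² except B., which is kg⁻¹·m⁻²·s⁴·A².

B.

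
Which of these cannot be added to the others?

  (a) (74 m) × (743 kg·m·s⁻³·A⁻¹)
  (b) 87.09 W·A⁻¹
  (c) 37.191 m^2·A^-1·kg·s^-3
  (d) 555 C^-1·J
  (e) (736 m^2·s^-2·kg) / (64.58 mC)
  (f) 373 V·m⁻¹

(f)

Work out the base dimensions of each:
  (a) [m] · [kg·m·s⁻³·A⁻¹] = kg·m²·s⁻³·A⁻¹
  (b) W·A⁻¹ = J·s⁻¹·A⁻¹ = kg·m²·s⁻³·A⁻¹
  (c) kg·m²·s⁻³·A⁻¹
  (d) J·C⁻¹ = N·m·(s·A)⁻¹ = kg·m²·s⁻³·A⁻¹
  (e) [kg·m²·s⁻²] / [s·A] = kg·m²·s⁻³·A⁻¹
  (f) V·m⁻¹ = J·C⁻¹·m⁻¹ = kg·m·s⁻³·A⁻¹
All reduce to kg·m²·s⁻³·A⁻¹ except (f), which is kg·m·s⁻³·A⁻¹.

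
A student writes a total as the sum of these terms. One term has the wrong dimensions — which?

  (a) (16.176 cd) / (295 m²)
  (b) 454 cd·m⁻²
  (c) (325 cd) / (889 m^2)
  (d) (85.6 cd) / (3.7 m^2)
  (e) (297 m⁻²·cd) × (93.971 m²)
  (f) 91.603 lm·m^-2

(e)

Reduce each to base SI dimensions:
  (a) [cd] / [m²] = m⁻²·cd
  (b) cd·m⁻² = m⁻²·cd
  (c) [cd] / [m²] = m⁻²·cd
  (d) [cd] / [m²] = m⁻²·cd
  (e) [m⁻²·cd] · [m²] = cd
  (f) lm·m⁻² = cd·m⁻² = m⁻²·cd
All reduce to m⁻²·cd except (e), which is cd.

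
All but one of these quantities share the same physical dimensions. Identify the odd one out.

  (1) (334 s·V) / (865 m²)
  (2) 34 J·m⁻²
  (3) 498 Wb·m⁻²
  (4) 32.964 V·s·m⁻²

(2)

Dimensions:
  (1) [kg·m²·s⁻²·A⁻¹] / [m²] = kg·s⁻²·A⁻¹
  (2) J·m⁻² = N·m·m⁻² = kg·s⁻²
  (3) Wb·m⁻² = V·s·m⁻² = kg·s⁻²·A⁻¹
  (4) V·s·m⁻² = J·C⁻¹·s·m⁻² = kg·s⁻²·A⁻¹
All reduce to kg·s⁻²·A⁻¹ except (2), which is kg·s⁻².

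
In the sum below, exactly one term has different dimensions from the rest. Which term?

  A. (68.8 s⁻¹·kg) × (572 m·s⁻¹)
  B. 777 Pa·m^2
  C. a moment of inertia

Reduce each to base SI dimensions:
  A. [kg·s⁻¹] · [m·s⁻¹] = kg·m·s⁻²
  B. Pa·m² = N·m⁻²·m² = kg·m·s⁻²
  C. [moment of inertia] = kg·m²
All reduce to kg·m·s⁻² except C., which is kg·m².

C.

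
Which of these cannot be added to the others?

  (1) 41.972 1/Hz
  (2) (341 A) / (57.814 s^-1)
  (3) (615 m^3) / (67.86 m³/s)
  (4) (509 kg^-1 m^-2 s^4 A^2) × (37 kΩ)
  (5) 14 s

Reduce each to base SI dimensions:
  (1) Hz⁻¹ = (s⁻¹)⁻¹ = s
  (2) [A] / [s⁻¹] = s·A
  (3) [m³] / [m³·s⁻¹] = s
  (4) [kg⁻¹·m⁻²·s⁴·A²] · [kg·m²·s⁻³·A⁻²] = s
  (5) s
All reduce to s except (2), which is s·A.

(2)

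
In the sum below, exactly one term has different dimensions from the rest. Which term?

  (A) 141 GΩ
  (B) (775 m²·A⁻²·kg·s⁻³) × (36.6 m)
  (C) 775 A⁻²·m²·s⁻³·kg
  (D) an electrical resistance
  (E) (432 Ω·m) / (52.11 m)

Work out the base dimensions of each:
  (A) Ω = V·A⁻¹ = kg·m²·s⁻³·A⁻²
  (B) [kg·m²·s⁻³·A⁻²] · [m] = kg·m³·s⁻³·A⁻²
  (C) kg·m²·s⁻³·A⁻²
  (D) [electrical resistance] = kg·m²·s⁻³·A⁻²
  (E) [kg·m³·s⁻³·A⁻²] / [m] = kg·m²·s⁻³·A⁻²
All reduce to kg·m²·s⁻³·A⁻² except (B), which is kg·m³·s⁻³·A⁻².

(B)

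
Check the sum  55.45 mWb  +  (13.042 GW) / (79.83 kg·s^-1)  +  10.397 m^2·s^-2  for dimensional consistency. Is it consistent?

In SI base units:
  55.45 mWb:  Wb = V·s = kg·m²·s⁻²·A⁻¹
  (13.042 GW) / (79.83 kg·s^-1):  [kg·m²·s⁻³] / [kg·s⁻¹] = m²·s⁻²
  10.397 m^2·s^-2:  m²·s⁻²
The terms do not share a single dimension (kg·m²·s⁻²·A⁻¹ vs m²·s⁻²).

No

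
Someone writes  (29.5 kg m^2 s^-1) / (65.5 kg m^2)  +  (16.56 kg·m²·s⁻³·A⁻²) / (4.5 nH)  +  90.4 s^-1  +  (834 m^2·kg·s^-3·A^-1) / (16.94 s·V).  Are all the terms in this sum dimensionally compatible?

Yes

Work out the base dimensions of each:
  (29.5 kg m^2 s^-1) / (65.5 kg m^2):  [kg·m²·s⁻¹] / [kg·m²] = s⁻¹
  (16.56 kg·m²·s⁻³·A⁻²) / (4.5 nH):  [kg·m²·s⁻³·A⁻²] / [kg·m²·s⁻²·A⁻²] = s⁻¹
  90.4 s^-1:  s⁻¹
  (834 m^2·kg·s^-3·A^-1) / (16.94 s·V):  [kg·m²·s⁻³·A⁻¹] / [kg·m²·s⁻²·A⁻¹] = s⁻¹
Every term reduces to s⁻¹.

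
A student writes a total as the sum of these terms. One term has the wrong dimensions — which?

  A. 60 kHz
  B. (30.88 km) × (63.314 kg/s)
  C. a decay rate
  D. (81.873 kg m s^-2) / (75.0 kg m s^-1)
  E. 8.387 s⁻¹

B.

In SI base units:
  A. Hz = s⁻¹
  B. [m] · [kg·s⁻¹] = kg·m·s⁻¹
  C. [decay rate] = s⁻¹
  D. [kg·m·s⁻²] / [kg·m·s⁻¹] = s⁻¹
  E. s⁻¹
All reduce to s⁻¹ except B., which is kg·m·s⁻¹.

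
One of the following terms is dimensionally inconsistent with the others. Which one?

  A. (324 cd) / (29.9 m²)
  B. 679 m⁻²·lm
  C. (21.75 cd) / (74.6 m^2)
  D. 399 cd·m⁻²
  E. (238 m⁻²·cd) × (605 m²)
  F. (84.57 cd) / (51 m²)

Work out the base dimensions of each:
  A. [cd] / [m²] = m⁻²·cd
  B. lm·m⁻² = cd·m⁻² = m⁻²·cd
  C. [cd] / [m²] = m⁻²·cd
  D. cd·m⁻² = m⁻²·cd
  E. [m⁻²·cd] · [m²] = cd
  F. [cd] / [m²] = m⁻²·cd
All reduce to m⁻²·cd except E., which is cd.

E.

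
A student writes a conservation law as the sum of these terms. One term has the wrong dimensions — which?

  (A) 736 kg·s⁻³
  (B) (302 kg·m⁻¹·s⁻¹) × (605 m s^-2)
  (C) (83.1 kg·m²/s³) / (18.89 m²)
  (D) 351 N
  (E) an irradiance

In SI base units:
  (A) kg·s⁻³
  (B) [kg·m⁻¹·s⁻¹] · [m·s⁻²] = kg·s⁻³
  (C) [kg·m²·s⁻³] / [m²] = kg·s⁻³
  (D) N = kg·m·s⁻²
  (E) [irradiance] = kg·s⁻³
All reduce to kg·s⁻³ except (D), which is kg·m·s⁻².

(D)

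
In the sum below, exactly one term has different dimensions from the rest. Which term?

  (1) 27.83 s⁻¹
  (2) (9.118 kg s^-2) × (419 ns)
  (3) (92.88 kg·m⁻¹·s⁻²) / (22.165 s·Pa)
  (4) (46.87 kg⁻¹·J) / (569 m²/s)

Work out the base dimensions of each:
  (1) s⁻¹
  (2) [kg·s⁻²] · [s] = kg·s⁻¹
  (3) [kg·m⁻¹·s⁻²] / [kg·m⁻¹·s⁻¹] = s⁻¹
  (4) [m²·s⁻²] / [m²·s⁻¹] = s⁻¹
All reduce to s⁻¹ except (2), which is kg·s⁻¹.

(2)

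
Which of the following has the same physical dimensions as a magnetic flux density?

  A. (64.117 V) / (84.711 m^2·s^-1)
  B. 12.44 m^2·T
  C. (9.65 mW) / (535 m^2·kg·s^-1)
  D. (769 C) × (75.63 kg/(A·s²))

Reference: [magnetic flux density] = kg·s⁻²·A⁻¹.
Each option:
  A. [kg·m²·s⁻³·A⁻¹] / [m²·s⁻¹] = kg·s⁻²·A⁻¹  ← same
  B. T·m² = Wb·m⁻²·m² = kg·m²·s⁻²·A⁻¹
  C. [kg·m²·s⁻³] / [kg·m²·s⁻¹] = s⁻²
  D. [s·A] · [kg·s⁻²·A⁻¹] = kg·s⁻¹
Only A. matches kg·s⁻²·A⁻¹.

A.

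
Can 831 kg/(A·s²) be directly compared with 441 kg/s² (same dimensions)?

In SI base units:
  831 kg/(A·s²):  kg·s⁻²·A⁻¹
  441 kg/s²:  kg·s⁻²
kg·s⁻²·A⁻¹ ≠ kg·s⁻², so they cannot be added.

No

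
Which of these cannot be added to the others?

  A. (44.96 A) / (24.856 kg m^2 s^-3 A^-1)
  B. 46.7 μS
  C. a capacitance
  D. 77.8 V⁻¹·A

Dimensions:
  A. [A] / [kg·m²·s⁻³·A⁻¹] = kg⁻¹·m⁻²·s³·A²
  B. S = Ω⁻¹ = kg⁻¹·m⁻²·s³·A²
  C. [capacitance] = kg⁻¹·m⁻²·s⁴·A²
  D. A·V⁻¹ = A·(J·C⁻¹)⁻¹ = kg⁻¹·m⁻²·s³·A²
All reduce to kg⁻¹·m⁻²·s³·A² except C., which is kg⁻¹·m⁻²·s⁴·A².

C.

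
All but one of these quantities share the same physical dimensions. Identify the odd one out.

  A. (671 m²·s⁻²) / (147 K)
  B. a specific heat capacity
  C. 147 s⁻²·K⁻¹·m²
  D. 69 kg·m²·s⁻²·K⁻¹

D.

Work out the base dimensions of each:
  A. [m²·s⁻²] / [K] = m²·s⁻²·K⁻¹
  B. [specific heat capacity] = m²·s⁻²·K⁻¹
  C. m²·s⁻²·K⁻¹
  D. kg·m²·s⁻²·K⁻¹
All reduce to m²·s⁻²·K⁻¹ except D., which is kg·m²·s⁻²·K⁻¹.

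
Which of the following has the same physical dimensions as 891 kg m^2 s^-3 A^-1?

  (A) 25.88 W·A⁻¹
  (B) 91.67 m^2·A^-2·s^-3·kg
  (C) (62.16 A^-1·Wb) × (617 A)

Reference: kg·m²·s⁻³·A⁻¹.
Each option:
  (A) W·A⁻¹ = J·s⁻¹·A⁻¹ = kg·m²·s⁻³·A⁻¹  ← same
  (B) kg·m²·s⁻³·A⁻²
  (C) [kg·m²·s⁻²·A⁻²] · [A] = kg·m²·s⁻²·A⁻¹
Only (A) matches kg·m²·s⁻³·A⁻¹.

(A)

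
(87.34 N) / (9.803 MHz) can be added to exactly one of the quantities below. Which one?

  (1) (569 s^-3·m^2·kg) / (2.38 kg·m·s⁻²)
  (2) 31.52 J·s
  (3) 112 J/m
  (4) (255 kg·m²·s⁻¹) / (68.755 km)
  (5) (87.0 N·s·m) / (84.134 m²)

Reference: [kg·m·s⁻²] / [s⁻¹] = kg·m·s⁻¹.
Each option:
  (1) [kg·m²·s⁻³] / [kg·m·s⁻²] = m·s⁻¹
  (2) J·s = N·m·s = kg·m²·s⁻¹
  (3) J·m⁻¹ = N·m·m⁻¹ = kg·m·s⁻²
  (4) [kg·m²·s⁻¹] / [m] = kg·m·s⁻¹  ← same
  (5) [kg·m²·s⁻¹] / [m²] = kg·s⁻¹
Only (4) matches kg·m·s⁻¹.

(4)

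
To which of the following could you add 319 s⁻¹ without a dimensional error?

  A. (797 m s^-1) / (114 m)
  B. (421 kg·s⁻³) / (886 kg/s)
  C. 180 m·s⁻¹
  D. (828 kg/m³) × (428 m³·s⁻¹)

Reference: s⁻¹.
Each option:
  A. [m·s⁻¹] / [m] = s⁻¹  ← same
  B. [kg·s⁻³] / [kg·s⁻¹] = s⁻²
  C. m·s⁻¹
  D. [kg·m⁻³] · [m³·s⁻¹] = kg·s⁻¹
Only A. matches s⁻¹.

A.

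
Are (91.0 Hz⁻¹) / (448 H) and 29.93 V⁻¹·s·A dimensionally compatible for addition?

In SI base units:
  (91.0 Hz⁻¹) / (448 H):  [s] / [kg·m²·s⁻²·A⁻²] = kg⁻¹·m⁻²·s³·A²
  29.93 V⁻¹·s·A:  A·s·V⁻¹ = A·s·(J·C⁻¹)⁻¹ = kg⁻¹·m⁻²·s⁴·A²
kg⁻¹·m⁻²·s³·A² ≠ kg⁻¹·m⁻²·s⁴·A², so they cannot be added.

No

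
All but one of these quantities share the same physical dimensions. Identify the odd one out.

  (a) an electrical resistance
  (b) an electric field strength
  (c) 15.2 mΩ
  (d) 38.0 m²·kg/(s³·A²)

(b)

Reduce each to base SI dimensions:
  (a) [electrical resistance] = kg·m²·s⁻³·A⁻²
  (b) [electric field strength] = kg·m·s⁻³·A⁻¹
  (c) Ω = V·A⁻¹ = kg·m²·s⁻³·A⁻²
  (d) kg·m²·s⁻³·A⁻²
All reduce to kg·m²·s⁻³·A⁻² except (b), which is kg·m·s⁻³·A⁻¹.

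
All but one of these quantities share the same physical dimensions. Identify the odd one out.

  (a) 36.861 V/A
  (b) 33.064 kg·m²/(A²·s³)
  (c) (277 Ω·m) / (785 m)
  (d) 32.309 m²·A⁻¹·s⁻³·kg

Expand each in SI base units:
  (a) V·A⁻¹ = J·C⁻¹·A⁻¹ = kg·m²·s⁻³·A⁻²
  (b) kg·m²·s⁻³·A⁻²
  (c) [kg·m³·s⁻³·A⁻²] / [m] = kg·m²·s⁻³·A⁻²
  (d) kg·m²·s⁻³·A⁻¹
All reduce to kg·m²·s⁻³·A⁻² except (d), which is kg·m²·s⁻³·A⁻¹.

(d)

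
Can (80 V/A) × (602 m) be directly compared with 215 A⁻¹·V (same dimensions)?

No

Expand each in SI base units:
  (80 V/A) × (602 m):  [kg·m²·s⁻³·A⁻²] · [m] = kg·m³·s⁻³·A⁻²
  215 A⁻¹·V:  V·A⁻¹ = J·C⁻¹·A⁻¹ = kg·m²·s⁻³·A⁻²
kg·m³·s⁻³·A⁻² ≠ kg·m²·s⁻³·A⁻², so they cannot be added.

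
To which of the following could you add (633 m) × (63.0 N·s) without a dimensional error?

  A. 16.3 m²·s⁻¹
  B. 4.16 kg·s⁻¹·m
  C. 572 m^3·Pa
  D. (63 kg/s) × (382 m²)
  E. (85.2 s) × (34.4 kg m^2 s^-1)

D.

Reference: [m] · [kg·m·s⁻¹] = kg·m²·s⁻¹.
Each option:
  A. m²·s⁻¹
  B. kg·m·s⁻¹
  C. Pa·m³ = N·m⁻²·m³ = kg·m²·s⁻²
  D. [kg·s⁻¹] · [m²] = kg·m²·s⁻¹  ← same
  E. [s] · [kg·m²·s⁻¹] = kg·m²
Only D. matches kg·m²·s⁻¹.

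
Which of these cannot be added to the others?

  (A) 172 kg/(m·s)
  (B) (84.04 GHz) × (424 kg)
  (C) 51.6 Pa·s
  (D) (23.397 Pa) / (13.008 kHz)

Reduce each to base SI dimensions:
  (A) kg·m⁻¹·s⁻¹
  (B) [s⁻¹] · [kg] = kg·s⁻¹
  (C) Pa·s = N·m⁻²·s = kg·m⁻¹·s⁻¹
  (D) [kg·m⁻¹·s⁻²] / [s⁻¹] = kg·m⁻¹·s⁻¹
All reduce to kg·m⁻¹·s⁻¹ except (B), which is kg·s⁻¹.

(B)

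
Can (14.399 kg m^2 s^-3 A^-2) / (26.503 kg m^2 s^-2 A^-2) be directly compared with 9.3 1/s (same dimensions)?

Dimensions:
  (14.399 kg m^2 s^-3 A^-2) / (26.503 kg m^2 s^-2 A^-2):  [kg·m²·s⁻³·A⁻²] / [kg·m²·s⁻²·A⁻²] = s⁻¹
  9.3 1/s:  s⁻¹
Both are s⁻¹, so they have the same dimensions and can be added.

Yes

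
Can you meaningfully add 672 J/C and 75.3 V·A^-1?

No

Reduce each to base SI dimensions:
  672 J/C:  J·C⁻¹ = N·m·(s·A)⁻¹ = kg·m²·s⁻³·A⁻¹
  75.3 V·A^-1:  V·A⁻¹ = J·C⁻¹·A⁻¹ = kg·m²·s⁻³·A⁻²
kg·m²·s⁻³·A⁻¹ ≠ kg·m²·s⁻³·A⁻², so they cannot be added.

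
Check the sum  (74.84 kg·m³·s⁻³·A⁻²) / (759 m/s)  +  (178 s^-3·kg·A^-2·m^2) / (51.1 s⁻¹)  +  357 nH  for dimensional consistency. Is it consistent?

Yes

Expand each in SI base units:
  (74.84 kg·m³·s⁻³·A⁻²) / (759 m/s):  [kg·m³·s⁻³·A⁻²] / [m·s⁻¹] = kg·m²·s⁻²·A⁻²
  (178 s^-3·kg·A^-2·m^2) / (51.1 s⁻¹):  [kg·m²·s⁻³·A⁻²] / [s⁻¹] = kg·m²·s⁻²·A⁻²
  357 nH:  H = V·s·A⁻¹ = kg·m²·s⁻²·A⁻²
Every term reduces to kg·m²·s⁻²·A⁻².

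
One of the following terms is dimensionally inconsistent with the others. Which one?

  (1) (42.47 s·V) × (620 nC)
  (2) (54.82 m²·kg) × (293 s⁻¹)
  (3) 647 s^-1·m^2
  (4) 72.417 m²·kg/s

(3)

Reduce each to base SI dimensions:
  (1) [kg·m²·s⁻²·A⁻¹] · [s·A] = kg·m²·s⁻¹
  (2) [kg·m²] · [s⁻¹] = kg·m²·s⁻¹
  (3) m²·s⁻¹
  (4) kg·m²·s⁻¹
All reduce to kg·m²·s⁻¹ except (3), which is m²·s⁻¹.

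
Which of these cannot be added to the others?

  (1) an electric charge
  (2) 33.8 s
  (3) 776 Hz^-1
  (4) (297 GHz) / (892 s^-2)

(1)

Work out the base dimensions of each:
  (1) [electric charge] = s·A
  (2) s
  (3) Hz⁻¹ = (s⁻¹)⁻¹ = s
  (4) [s⁻¹] / [s⁻²] = s
All reduce to s except (1), which is s·A.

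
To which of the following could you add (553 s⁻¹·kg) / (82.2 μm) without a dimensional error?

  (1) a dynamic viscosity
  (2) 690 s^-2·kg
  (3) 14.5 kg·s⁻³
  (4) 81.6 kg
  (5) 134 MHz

(1)

Reference: [kg·s⁻¹] / [m] = kg·m⁻¹·s⁻¹.
Each option:
  (1) [dynamic viscosity] = kg·m⁻¹·s⁻¹  ← same
  (2) kg·s⁻²
  (3) kg·s⁻³
  (4) kg
  (5) Hz = s⁻¹
Only (1) matches kg·m⁻¹·s⁻¹.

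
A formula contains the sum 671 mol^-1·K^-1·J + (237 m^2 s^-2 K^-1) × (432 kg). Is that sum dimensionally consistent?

Work out the base dimensions of each:
  671 mol^-1·K^-1·J:  J·mol⁻¹·K⁻¹ = N·m·mol⁻¹·K⁻¹ = kg·m²·s⁻²·K⁻¹·mol⁻¹
  (237 m^2 s^-2 K^-1) × (432 kg):  [m²·s⁻²·K⁻¹] · [kg] = kg·m²·s⁻²·K⁻¹
kg·m²·s⁻²·K⁻¹·mol⁻¹ ≠ kg·m²·s⁻²·K⁻¹, so they cannot be added.

No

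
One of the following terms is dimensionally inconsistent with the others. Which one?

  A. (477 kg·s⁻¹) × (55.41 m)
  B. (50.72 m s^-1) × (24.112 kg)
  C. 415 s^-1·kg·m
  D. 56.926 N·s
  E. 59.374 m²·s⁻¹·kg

E.

Expand each in SI base units:
  A. [kg·s⁻¹] · [m] = kg·m·s⁻¹
  B. [m·s⁻¹] · [kg] = kg·m·s⁻¹
  C. kg·m·s⁻¹
  D. N·s = kg·m·s⁻²·s = kg·m·s⁻¹
  E. kg·m²·s⁻¹
All reduce to kg·m·s⁻¹ except E., which is kg·m²·s⁻¹.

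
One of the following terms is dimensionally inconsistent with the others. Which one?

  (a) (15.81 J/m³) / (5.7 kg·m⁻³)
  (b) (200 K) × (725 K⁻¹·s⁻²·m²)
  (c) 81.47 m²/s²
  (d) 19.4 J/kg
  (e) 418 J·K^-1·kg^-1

Dimensions:
  (a) [kg·m⁻¹·s⁻²] / [kg·m⁻³] = m²·s⁻²
  (b) [K] · [m²·s⁻²·K⁻¹] = m²·s⁻²
  (c) m²·s⁻²
  (d) J·kg⁻¹ = N·m·kg⁻¹ = m²·s⁻²
  (e) J·kg⁻¹·K⁻¹ = N·m·kg⁻¹·K⁻¹ = m²·s⁻²·K⁻¹
All reduce to m²·s⁻² except (e), which is m²·s⁻²·K⁻¹.

(e)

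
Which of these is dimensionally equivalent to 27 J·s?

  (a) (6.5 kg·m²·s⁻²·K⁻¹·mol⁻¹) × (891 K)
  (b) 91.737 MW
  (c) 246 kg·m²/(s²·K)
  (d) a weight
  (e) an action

(e)

Reference: J·s = N·m·s = kg·m²·s⁻¹.
Each option:
  (a) [kg·m²·s⁻²·K⁻¹·mol⁻¹] · [K] = kg·m²·s⁻²·mol⁻¹
  (b) W = J·s⁻¹ = kg·m²·s⁻³
  (c) kg·m²·s⁻²·K⁻¹
  (d) [weight] = kg·m·s⁻²
  (e) [action] = kg·m²·s⁻¹  ← same
Only (e) matches kg·m²·s⁻¹.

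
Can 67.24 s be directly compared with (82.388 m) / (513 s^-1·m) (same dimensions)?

Dimensions:
  67.24 s:  s
  (82.388 m) / (513 s^-1·m):  [m] / [m·s⁻¹] = s
Both are s, so they have the same dimensions and can be added.

Yes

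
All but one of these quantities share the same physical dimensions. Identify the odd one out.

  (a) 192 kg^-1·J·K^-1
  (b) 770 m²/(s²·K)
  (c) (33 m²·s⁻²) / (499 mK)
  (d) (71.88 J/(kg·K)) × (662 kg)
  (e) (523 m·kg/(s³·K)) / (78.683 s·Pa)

Reduce each to base SI dimensions:
  (a) J·kg⁻¹·K⁻¹ = N·m·kg⁻¹·K⁻¹ = m²·s⁻²·K⁻¹
  (b) m²·s⁻²·K⁻¹
  (c) [m²·s⁻²] / [K] = m²·s⁻²·K⁻¹
  (d) [m²·s⁻²·K⁻¹] · [kg] = kg·m²·s⁻²·K⁻¹
  (e) [kg·m·s⁻³·K⁻¹] / [kg·m⁻¹·s⁻¹] = m²·s⁻²·K⁻¹
All reduce to m²·s⁻²·K⁻¹ except (d), which is kg·m²·s⁻²·K⁻¹.

(d)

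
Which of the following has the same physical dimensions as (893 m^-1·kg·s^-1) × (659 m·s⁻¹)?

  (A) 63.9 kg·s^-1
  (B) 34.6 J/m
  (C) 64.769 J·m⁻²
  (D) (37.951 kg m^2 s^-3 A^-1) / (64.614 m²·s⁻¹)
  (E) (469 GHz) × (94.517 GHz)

(C)

Reference: [kg·m⁻¹·s⁻¹] · [m·s⁻¹] = kg·s⁻².
Each option:
  (A) kg·s⁻¹
  (B) J·m⁻¹ = N·m·m⁻¹ = kg·m·s⁻²
  (C) J·m⁻² = N·m·m⁻² = kg·s⁻²  ← same
  (D) [kg·m²·s⁻³·A⁻¹] / [m²·s⁻¹] = kg·s⁻²·A⁻¹
  (E) [s⁻¹] · [s⁻¹] = s⁻²
Only (C) matches kg·s⁻².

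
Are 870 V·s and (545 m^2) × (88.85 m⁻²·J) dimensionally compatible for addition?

Dimensions:
  870 V·s:  V·s = J·C⁻¹·s = kg·m²·s⁻²·A⁻¹
  (545 m^2) × (88.85 m⁻²·J):  [m²] · [kg·s⁻²] = kg·m²·s⁻²
kg·m²·s⁻²·A⁻¹ ≠ kg·m²·s⁻², so they cannot be added.

No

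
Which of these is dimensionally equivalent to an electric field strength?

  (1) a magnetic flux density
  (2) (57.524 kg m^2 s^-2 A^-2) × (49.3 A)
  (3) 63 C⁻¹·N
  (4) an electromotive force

Reference: [electric field strength] = kg·m·s⁻³·A⁻¹.
Each option:
  (1) [magnetic flux density] = kg·s⁻²·A⁻¹
  (2) [kg·m²·s⁻²·A⁻²] · [A] = kg·m²·s⁻²·A⁻¹
  (3) N·C⁻¹ = kg·m·s⁻²·(s·A)⁻¹ = kg·m·s⁻³·A⁻¹  ← same
  (4) [electromotive force] = kg·m²·s⁻³·A⁻¹
Only (3) matches kg·m·s⁻³·A⁻¹.

(3)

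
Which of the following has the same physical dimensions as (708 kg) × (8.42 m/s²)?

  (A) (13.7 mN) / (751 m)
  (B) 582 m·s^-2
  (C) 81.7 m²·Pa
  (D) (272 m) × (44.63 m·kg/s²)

Reference: [kg] · [m·s⁻²] = kg·m·s⁻².
Each option:
  (A) [kg·m·s⁻²] / [m] = kg·s⁻²
  (B) m·s⁻²
  (C) Pa·m² = N·m⁻²·m² = kg·m·s⁻²  ← same
  (D) [m] · [kg·m·s⁻²] = kg·m²·s⁻²
Only (C) matches kg·m·s⁻².

(C)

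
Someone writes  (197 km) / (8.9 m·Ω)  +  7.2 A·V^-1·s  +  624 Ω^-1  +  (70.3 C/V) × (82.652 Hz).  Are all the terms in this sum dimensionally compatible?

Work out the base dimensions of each:
  (197 km) / (8.9 m·Ω):  [m] / [kg·m³·s⁻³·A⁻²] = kg⁻¹·m⁻²·s³·A²
  7.2 A·V^-1·s:  A·s·V⁻¹ = A·s·(J·C⁻¹)⁻¹ = kg⁻¹·m⁻²·s⁴·A²
  624 Ω^-1:  Ω⁻¹ = (V·A⁻¹)⁻¹ = kg⁻¹·m⁻²·s³·A²
  (70.3 C/V) × (82.652 Hz):  [kg⁻¹·m⁻²·s⁴·A²] · [s⁻¹] = kg⁻¹·m⁻²·s³·A²
The terms do not share a single dimension (kg⁻¹·m⁻²·s³·A² vs kg⁻¹·m⁻²·s⁴·A²).

No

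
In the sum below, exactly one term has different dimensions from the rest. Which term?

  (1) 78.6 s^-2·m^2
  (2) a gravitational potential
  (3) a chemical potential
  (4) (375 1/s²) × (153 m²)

(3)

Expand each in SI base units:
  (1) m²·s⁻²
  (2) [gravitational potential] = m²·s⁻²
  (3) [chemical potential] = kg·m²·s⁻²·mol⁻¹
  (4) [s⁻²] · [m²] = m²·s⁻²
All reduce to m²·s⁻² except (3), which is kg·m²·s⁻²·mol⁻¹.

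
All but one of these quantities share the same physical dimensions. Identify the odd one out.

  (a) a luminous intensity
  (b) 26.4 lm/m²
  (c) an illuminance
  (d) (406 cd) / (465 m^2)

(a)

Expand each in SI base units:
  (a) [luminous intensity] = cd
  (b) lm·m⁻² = cd·m⁻² = m⁻²·cd
  (c) [illuminance] = m⁻²·cd
  (d) [cd] / [m²] = m⁻²·cd
All reduce to m⁻²·cd except (a), which is cd.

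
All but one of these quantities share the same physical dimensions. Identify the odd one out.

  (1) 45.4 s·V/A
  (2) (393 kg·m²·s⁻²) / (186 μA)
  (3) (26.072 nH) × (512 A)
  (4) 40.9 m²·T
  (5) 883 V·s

(1)

Reduce each to base SI dimensions:
  (1) V·s·A⁻¹ = J·C⁻¹·s·A⁻¹ = kg·m²·s⁻²·A⁻²
  (2) [kg·m²·s⁻²] / [A] = kg·m²·s⁻²·A⁻¹
  (3) [kg·m²·s⁻²·A⁻²] · [A] = kg·m²·s⁻²·A⁻¹
  (4) T·m² = Wb·m⁻²·m² = kg·m²·s⁻²·A⁻¹
  (5) V·s = J·C⁻¹·s = kg·m²·s⁻²·A⁻¹
All reduce to kg·m²·s⁻²·A⁻¹ except (1), which is kg·m²·s⁻²·A⁻².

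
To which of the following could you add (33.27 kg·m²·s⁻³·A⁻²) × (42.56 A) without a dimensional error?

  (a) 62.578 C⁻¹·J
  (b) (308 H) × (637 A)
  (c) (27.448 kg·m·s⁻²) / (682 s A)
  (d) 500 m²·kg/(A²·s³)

Reference: [kg·m²·s⁻³·A⁻²] · [A] = kg·m²·s⁻³·A⁻¹.
Each option:
  (a) J·C⁻¹ = N·m·(s·A)⁻¹ = kg·m²·s⁻³·A⁻¹  ← same
  (b) [kg·m²·s⁻²·A⁻²] · [A] = kg·m²·s⁻²·A⁻¹
  (c) [kg·m·s⁻²] / [s·A] = kg·m·s⁻³·A⁻¹
  (d) kg·m²·s⁻³·A⁻²
Only (a) matches kg·m²·s⁻³·A⁻¹.

(a)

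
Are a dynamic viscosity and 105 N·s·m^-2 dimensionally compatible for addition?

In SI base units:
  a dynamic viscosity:  [dynamic viscosity] = kg·m⁻¹·s⁻¹
  105 N·s·m^-2:  N·s·m⁻² = kg·m·s⁻²·s·m⁻² = kg·m⁻¹·s⁻¹
Both are kg·m⁻¹·s⁻¹, so they have the same dimensions and can be added.

Yes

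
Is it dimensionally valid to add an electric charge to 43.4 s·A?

Dimensions:
  an electric charge:  [electric charge] = s·A
  43.4 s·A:  A·s = s·A
Both are s·A, so they have the same dimensions and can be added.

Yes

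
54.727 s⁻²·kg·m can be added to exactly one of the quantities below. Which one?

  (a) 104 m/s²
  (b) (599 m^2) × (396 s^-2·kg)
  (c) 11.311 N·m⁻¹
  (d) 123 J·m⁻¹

(d)

Reference: kg·m·s⁻².
Each option:
  (a) m·s⁻²
  (b) [m²] · [kg·s⁻²] = kg·m²·s⁻²
  (c) N·m⁻¹ = kg·m·s⁻²·m⁻¹ = kg·s⁻²
  (d) J·m⁻¹ = N·m·m⁻¹ = kg·m·s⁻²  ← same
Only (d) matches kg·m·s⁻².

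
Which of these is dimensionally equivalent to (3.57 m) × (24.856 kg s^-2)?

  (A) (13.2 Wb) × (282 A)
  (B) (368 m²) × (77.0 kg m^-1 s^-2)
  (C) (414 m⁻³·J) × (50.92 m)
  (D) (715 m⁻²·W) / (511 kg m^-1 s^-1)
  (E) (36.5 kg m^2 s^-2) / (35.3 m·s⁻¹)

Reference: [m] · [kg·s⁻²] = kg·m·s⁻².
Each option:
  (A) [kg·m²·s⁻²·A⁻¹] · [A] = kg·m²·s⁻²
  (B) [m²] · [kg·m⁻¹·s⁻²] = kg·m·s⁻²  ← same
  (C) [kg·m⁻¹·s⁻²] · [m] = kg·s⁻²
  (D) [kg·s⁻³] / [kg·m⁻¹·s⁻¹] = m·s⁻²
  (E) [kg·m²·s⁻²] / [m·s⁻¹] = kg·m·s⁻¹
Only (B) matches kg·m·s⁻².

(B)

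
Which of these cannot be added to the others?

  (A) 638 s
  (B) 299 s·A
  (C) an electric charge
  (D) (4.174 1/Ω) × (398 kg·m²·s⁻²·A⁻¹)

(A)

Expand each in SI base units:
  (A) s
  (B) A·s = s·A
  (C) [electric charge] = s·A
  (D) [kg⁻¹·m⁻²·s³·A²] · [kg·m²·s⁻²·A⁻¹] = s·A
All reduce to s·A except (A), which is s.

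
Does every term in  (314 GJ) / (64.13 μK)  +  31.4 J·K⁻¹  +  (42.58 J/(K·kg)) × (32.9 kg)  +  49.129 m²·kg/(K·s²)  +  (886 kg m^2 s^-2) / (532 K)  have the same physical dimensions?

Yes

Dimensions:
  (314 GJ) / (64.13 μK):  [kg·m²·s⁻²] / [K] = kg·m²·s⁻²·K⁻¹
  31.4 J·K⁻¹:  J·K⁻¹ = N·m·K⁻¹ = kg·m²·s⁻²·K⁻¹
  (42.58 J/(K·kg)) × (32.9 kg):  [m²·s⁻²·K⁻¹] · [kg] = kg·m²·s⁻²·K⁻¹
  49.129 m²·kg/(K·s²):  kg·m²·s⁻²·K⁻¹
  (886 kg m^2 s^-2) / (532 K):  [kg·m²·s⁻²] / [K] = kg·m²·s⁻²·K⁻¹
Every term reduces to kg·m²·s⁻²·K⁻¹.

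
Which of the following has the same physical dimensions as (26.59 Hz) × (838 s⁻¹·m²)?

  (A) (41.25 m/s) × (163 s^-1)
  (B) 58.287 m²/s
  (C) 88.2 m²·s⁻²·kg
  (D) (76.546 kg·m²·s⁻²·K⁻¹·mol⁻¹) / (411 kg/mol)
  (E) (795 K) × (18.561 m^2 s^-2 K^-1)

(E)

Reference: [s⁻¹] · [m²·s⁻¹] = m²·s⁻².
Each option:
  (A) [m·s⁻¹] · [s⁻¹] = m·s⁻²
  (B) m²·s⁻¹
  (C) kg·m²·s⁻²
  (D) [kg·m²·s⁻²·K⁻¹·mol⁻¹] / [kg·mol⁻¹] = m²·s⁻²·K⁻¹
  (E) [K] · [m²·s⁻²·K⁻¹] = m²·s⁻²  ← same
Only (E) matches m²·s⁻².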